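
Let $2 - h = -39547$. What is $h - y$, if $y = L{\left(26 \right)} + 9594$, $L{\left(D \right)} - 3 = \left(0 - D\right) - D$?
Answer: $30004$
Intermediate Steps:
$L{\left(D \right)} = 3 - 2 D$ ($L{\left(D \right)} = 3 + \left(\left(0 - D\right) - D\right) = 3 - 2 D$)
$y = 9545$ ($y = \left(3 - 52\right) + 9594 = -49 + 9594 = 9545$)
$h = 39549$ ($h = 2 - -39547 = 2 + 39547 = 39549$)
$h - y = 39549 - 9545 = 30004$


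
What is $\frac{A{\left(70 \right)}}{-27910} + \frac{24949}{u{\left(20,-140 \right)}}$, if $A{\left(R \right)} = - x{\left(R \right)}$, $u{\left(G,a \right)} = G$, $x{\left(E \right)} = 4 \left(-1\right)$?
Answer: $\frac{69632651}{55820} \approx 1247.4$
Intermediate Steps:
$x{\left(E \right)} = -4$
$A{\left(R \right)} = 4$ ($A{\left(R \right)} = \left(-1\right) \left(-4\right) = 4$)
$\frac{A{\left(70 \right)}}{-27910} + \frac{24949}{u{\left(20,-140 \right)}} = \frac{4}{-27910} + \frac{24949}{20} = 4 \left(- \frac{1}{27910}\right) + 24949 \cdot \frac{1}{20} = - \frac{2}{13955} + \frac{24949}{20} = \frac{69632651}{55820}$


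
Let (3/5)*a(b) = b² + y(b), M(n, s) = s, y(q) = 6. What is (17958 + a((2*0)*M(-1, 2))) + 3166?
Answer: 21134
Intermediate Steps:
a(b) = 10 + 5*b²/3 (a(b) = 5*(b² + 6)/3 = 5*(6 + b²)/3 = 10 + 5*b²/3)
(17958 + a((2*0)*M(-1, 2))) + 3166 = (17958 + (10 + 5*((2*0)*2)²/3)) + 3166 = (17958 + (10 + 5*(0*2)²/3)) + 3166 = (17958 + (10 + (5/3)*0²)) + 3166 = (17958 + (10 + (5/3)*0)) + 3166 = (17958 + (10 + 0)) + 3166 = (17958 + 10) + 3166 = 17968 + 3166 = 21134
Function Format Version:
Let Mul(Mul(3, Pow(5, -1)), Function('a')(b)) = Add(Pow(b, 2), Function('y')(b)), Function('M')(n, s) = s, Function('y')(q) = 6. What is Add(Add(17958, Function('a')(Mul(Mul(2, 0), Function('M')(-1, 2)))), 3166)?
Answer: 21134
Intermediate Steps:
Function('a')(b) = Add(10, Mul(Rational(5, 3), Pow(b, 2))) (Function('a')(b) = Mul(Rational(5, 3), Add(Pow(b, 2), 6)) = Mul(Rational(5, 3), Add(6, Pow(b, 2))) = Add(10, Mul(Rational(5, 3), Pow(b, 2))))
Add(Add(17958, Function('a')(Mul(Mul(2, 0), Function('M')(-1, 2)))), 3166) = Add(Add(17958, Add(10, Mul(Rational(5, 3), Pow(Mul(Mul(2, 0), 2), 2)))), 3166) = Add(Add(17958, Add(10, Mul(Rational(5, 3), Pow(Mul(0, 2), 2)))), 3166) = Add(Add(17958, Add(10, Mul(Rational(5, 3), Pow(0, 2)))), 3166) = Add(Add(17958, Add(10, Mul(Rational(5, 3), 0))), 3166) = Add(Add(17958, Add(10, 0)), 3166) = Add(Add(17958, 10), 3166) = Add(17968, 3166) = 21134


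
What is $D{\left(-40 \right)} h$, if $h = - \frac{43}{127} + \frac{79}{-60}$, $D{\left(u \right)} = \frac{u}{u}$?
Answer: $- \frac{12613}{7620} \approx -1.6552$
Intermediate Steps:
$D{\left(u \right)} = 1$
$h = - \frac{12613}{7620}$ ($h = \left(-43\right) \frac{1}{127} + 79 \left(- \frac{1}{60}\right) = - \frac{43}{127} - \frac{79}{60} = - \frac{12613}{7620} \approx -1.6552$)
$D{\left(-40 \right)} h = 1 \left(- \frac{12613}{7620}\right) = - \frac{12613}{7620}$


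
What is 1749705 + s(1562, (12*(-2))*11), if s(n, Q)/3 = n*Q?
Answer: 512601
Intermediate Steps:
s(n, Q) = 3*Q*n (s(n, Q) = 3*(n*Q) = 3*(Q*n) = 3*Q*n)
1749705 + s(1562, (12*(-2))*11) = 1749705 + 3*((12*(-2))*11)*1562 = 1749705 + 3*(-24*11)*1562 = 1749705 + 3*(-264)*1562 = 1749705 - 1237104 = 512601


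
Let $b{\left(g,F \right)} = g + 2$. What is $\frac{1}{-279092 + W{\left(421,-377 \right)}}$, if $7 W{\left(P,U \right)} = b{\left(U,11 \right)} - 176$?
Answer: $- \frac{7}{1954195} \approx -3.582 \cdot 10^{-6}$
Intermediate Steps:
$b{\left(g,F \right)} = 2 + g$
$W{\left(P,U \right)} = - \frac{174}{7} + \frac{U}{7}$ ($W{\left(P,U \right)} = \frac{\left(2 + U\right) - 176}{7} = \frac{-174 + U}{7} = - \frac{174}{7} + \frac{U}{7}$)
$\frac{1}{-279092 + W{\left(421,-377 \right)}} = \frac{1}{-279092 + \left(- \frac{174}{7} + \frac{1}{7} \left(-377\right)\right)} = \frac{1}{-279092 - \frac{551}{7}} = \frac{1}{- \frac{1954195}{7}} = - \frac{7}{1954195}$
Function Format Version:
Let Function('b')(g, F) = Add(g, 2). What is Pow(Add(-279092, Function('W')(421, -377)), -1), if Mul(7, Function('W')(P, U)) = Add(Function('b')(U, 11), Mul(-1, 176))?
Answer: Rational(-7, 1954195) ≈ -3.5820e-6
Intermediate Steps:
Function('b')(g, F) = Add(2, g)
Function('W')(P, U) = Add(Rational(-174, 7), Mul(Rational(1, 7), U)) (Function('W')(P, U) = Mul(Rational(1, 7), Add(Add(2, U), Mul(-1, 176))) = Mul(Rational(1, 7), Add(Add(2, U), -176)) = Mul(Rational(1, 7), Add(-174, U)) = Add(Rational(-174, 7), Mul(Rational(1, 7), U)))
Pow(Add(-279092, Function('W')(421, -377)), -1) = Pow(Add(-279092, Add(Rational(-174, 7), Mul(Rational(1, 7), -377))), -1) = Pow(Add(-279092, Add(Rational(-174, 7), Rational(-377, 7))), -1) = Pow(Add(-279092, Rational(-551, 7)), -1) = Pow(Rational(-1954195, 7), -1) = Rational(-7, 1954195)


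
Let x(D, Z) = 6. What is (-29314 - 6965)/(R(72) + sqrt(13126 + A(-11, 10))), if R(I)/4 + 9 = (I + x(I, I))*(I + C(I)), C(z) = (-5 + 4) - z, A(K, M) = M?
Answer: 3156273/26992 + 36279*sqrt(821)/26992 ≈ 155.45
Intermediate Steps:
C(z) = -1 - z
R(I) = -60 - 4*I (R(I) = -36 + 4*((I + 6)*(I + (-1 - I))) = -36 + 4*((6 + I)*(-1)) = -36 + 4*(-6 - I) = -36 + (-24 - 4*I) = -60 - 4*I)
(-29314 - 6965)/(R(72) + sqrt(13126 + A(-11, 10))) = (-29314 - 6965)/((-60 - 4*72) + sqrt(13126 + 10)) = -36279/((-60 - 288) + sqrt(13136)) = -36279/(-348 + 4*sqrt(821))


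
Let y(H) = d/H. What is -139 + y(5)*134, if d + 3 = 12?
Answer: 511/5 ≈ 102.20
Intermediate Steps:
d = 9 (d = -3 + 12 = 9)
y(H) = 9/H
-139 + y(5)*134 = -139 + (9/5)*134 = -139 + 1206/5 = 511/5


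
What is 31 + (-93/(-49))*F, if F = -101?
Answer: -7874/49 ≈ -160.69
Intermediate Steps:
31 + (-93/(-49))*F = 31 - 93/(-49)*(-101) = 31 - 93*(-1/49)*(-101) = 31 + (93/49)*(-101) = 31 - 9393/49 = -7874/49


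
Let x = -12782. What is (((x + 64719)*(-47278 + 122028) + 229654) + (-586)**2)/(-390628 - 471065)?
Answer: -3882863800/861693 ≈ -4506.1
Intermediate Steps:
(((x + 64719)*(-47278 + 122028) + 229654) + (-586)**2)/(-390628 - 471065) = (((-12782 + 64719)*(-47278 + 122028) + 229654) + (-586)**2)/(-390628 - 471065) = ((51937*74750 + 229654) + 343396)/(-861693) = ((3882290750 + 229654) + 343396)*(-1/861693) = (3882520404 + 343396)*(-1/861693) = 3882863800*(-1/861693) = -3882863800/861693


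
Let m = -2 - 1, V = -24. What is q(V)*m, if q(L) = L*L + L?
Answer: -1656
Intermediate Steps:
m = -3
q(L) = L + L² (q(L) = L² + L = L + L²)
q(V)*m = -24*(1 - 24)*(-3) = -24*(-23)*(-3) = 552*(-3) = -1656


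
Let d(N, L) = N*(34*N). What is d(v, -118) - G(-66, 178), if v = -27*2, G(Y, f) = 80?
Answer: 99064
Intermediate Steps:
v = -54
d(N, L) = 34*N²
d(v, -118) - G(-66, 178) = 34*(-54)² - 1*80 = 34*2916 - 80 = 99144 - 80 = 99064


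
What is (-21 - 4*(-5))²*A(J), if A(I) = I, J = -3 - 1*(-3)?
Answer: 0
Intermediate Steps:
J = 0 (J = -3 + 3 = 0)
(-21 - 4*(-5))²*A(J) = (-21 - 4*(-5))²*0 = (-21 + 20)²*0 = (-1)²*0 = 1*0 = 0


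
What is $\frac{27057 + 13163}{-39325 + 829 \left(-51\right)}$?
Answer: $- \frac{10055}{20401} \approx -0.49287$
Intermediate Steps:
$\frac{27057 + 13163}{-39325 + 829 \left(-51\right)} = \frac{40220}{-39325 - 42279} = \frac{40220}{-81604} = 40220 \left(- \frac{1}{81604}\right) = - \frac{10055}{20401}$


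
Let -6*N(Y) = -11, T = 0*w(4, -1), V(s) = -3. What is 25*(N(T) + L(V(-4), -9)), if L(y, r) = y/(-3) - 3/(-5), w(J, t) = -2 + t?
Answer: 515/6 ≈ 85.833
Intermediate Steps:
L(y, r) = 3/5 - y/3 (L(y, r) = y*(-1/3) - 3*(-1/5) = -y/3 + 3/5 = 3/5 - y/3)
T = 0 (T = 0*(-2 - 1) = 0*(-3) = 0)
N(Y) = 11/6 (N(Y) = -1/6*(-11) = 11/6)
25*(N(T) + L(V(-4), -9)) = 25*(11/6 + (3/5 - 1/3*(-3))) = 25*(11/6 + (3/5 + 1)) = 25*(11/6 + 8/5) = 25*(103/30) = 515/6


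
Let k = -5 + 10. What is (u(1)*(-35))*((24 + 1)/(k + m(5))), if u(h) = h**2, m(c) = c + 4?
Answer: -125/2 ≈ -62.500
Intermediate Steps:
m(c) = 4 + c
k = 5
(u(1)*(-35))*((24 + 1)/(k + m(5))) = (1**2*(-35))*((24 + 1)/(5 + (4 + 5))) = (1*(-35))*(25/(5 + 9)) = -875/14 = -35*25/14 = -125/2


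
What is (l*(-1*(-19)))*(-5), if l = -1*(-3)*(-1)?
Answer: 285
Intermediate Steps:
l = -3 (l = 3*(-1) = -3)
(l*(-1*(-19)))*(-5) = -(-3)*(-19)*(-5) = -3*19*(-5) = -57*(-5) = 285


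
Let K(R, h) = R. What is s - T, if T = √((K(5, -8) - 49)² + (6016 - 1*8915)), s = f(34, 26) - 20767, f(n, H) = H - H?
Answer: -20767 - 3*I*√107 ≈ -20767.0 - 31.032*I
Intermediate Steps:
f(n, H) = 0
s = -20767 (s = 0 - 20767 = -20767)
T = 3*I*√107 (T = √((5 - 49)² + (6016 - 1*8915)) = √((-44)² + (6016 - 8915)) = √(1936 - 2899) = √(-963) = 3*I*√107 ≈ 31.032*I)
s - T = -20767 - 3*I*√107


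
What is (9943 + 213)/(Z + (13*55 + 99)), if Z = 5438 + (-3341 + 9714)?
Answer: 10156/12625 ≈ 0.80444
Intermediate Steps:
Z = 11811 (Z = 5438 + 6373 = 11811)
(9943 + 213)/(Z + (13*55 + 99)) = (9943 + 213)/(11811 + (13*55 + 99)) = 10156/(11811 + (715 + 99)) = 10156/(11811 + 814) = 10156/12625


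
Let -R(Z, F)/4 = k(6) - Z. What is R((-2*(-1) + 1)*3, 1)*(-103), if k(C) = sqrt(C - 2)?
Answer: -2884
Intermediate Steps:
k(C) = sqrt(-2 + C)
R(Z, F) = -8 + 4*Z (R(Z, F) = -4*(sqrt(-2 + 6) - Z) = -4*(sqrt(4) - Z) = -4*(2 - Z) = -8 + 4*Z)
R((-2*(-1) + 1)*3, 1)*(-103) = (-8 + 4*((-2*(-1) + 1)*3))*(-103) = (-8 + 4*((2 + 1)*3))*(-103) = (-8 + 4*(3*3))*(-103) = (-8 + 4*9)*(-103) = (-8 + 36)*(-103) = 28*(-103) = -2884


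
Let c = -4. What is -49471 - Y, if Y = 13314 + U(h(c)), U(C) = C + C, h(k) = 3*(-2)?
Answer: -62773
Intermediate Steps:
h(k) = -6
U(C) = 2*C
Y = 13302 (Y = 13314 + 2*(-6) = 13314 - 12 = 13302)
-49471 - Y = -49471 - 1*13302 = -49471 - 13302 = -62773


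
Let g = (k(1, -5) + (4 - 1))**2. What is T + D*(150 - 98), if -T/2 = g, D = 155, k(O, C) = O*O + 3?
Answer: 7962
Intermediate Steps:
k(O, C) = 3 + O**2 (k(O, C) = O**2 + 3 = 3 + O**2)
g = 49 (g = ((3 + 1**2) + (4 - 1))**2 = ((3 + 1) + 3)**2 = (4 + 3)**2 = 7**2 = 49)
T = -98 (T = -2*49 = -98)
T + D*(150 - 98) = -98 + 155*(150 - 98) = -98 + 155*52 = -98 + 8060 = 7962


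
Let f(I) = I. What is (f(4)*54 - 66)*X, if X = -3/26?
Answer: -225/13 ≈ -17.308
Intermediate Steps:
X = -3/26 (X = -3*1/26 = -3/26 ≈ -0.11538)
(f(4)*54 - 66)*X = (4*54 - 66)*(-3/26) = (216 - 66)*(-3/26) = 150*(-3/26) = -225/13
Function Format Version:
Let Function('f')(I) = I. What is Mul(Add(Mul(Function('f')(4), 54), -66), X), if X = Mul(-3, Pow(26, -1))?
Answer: Rational(-225, 13) ≈ -17.308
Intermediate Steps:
X = Rational(-3, 26) (X = Mul(-3, Rational(1, 26)) = Rational(-3, 26) ≈ -0.11538)
Mul(Add(Mul(Function('f')(4), 54), -66), X) = Mul(Add(Mul(4, 54), -66), Rational(-3, 26)) = Mul(Add(216, -66), Rational(-3, 26)) = Mul(150, Rational(-3, 26)) = Rational(-225, 13)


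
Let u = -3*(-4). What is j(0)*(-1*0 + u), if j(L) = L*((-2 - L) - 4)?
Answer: 0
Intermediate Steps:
u = 12
j(L) = L*(-6 - L)
j(0)*(-1*0 + u) = (-1*0*(6 + 0))*(-1*0 + 12) = (-1*0*6)*(0 + 12) = 0*12 = 0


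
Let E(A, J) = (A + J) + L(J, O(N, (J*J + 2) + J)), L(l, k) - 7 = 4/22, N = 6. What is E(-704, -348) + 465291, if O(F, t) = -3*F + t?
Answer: 5106708/11 ≈ 4.6425e+5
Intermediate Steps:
O(F, t) = t - 3*F
L(l, k) = 79/11 (L(l, k) = 7 + 4/22 = 7 + 4*(1/22) = 7 + 2/11 = 79/11)
E(A, J) = 79/11 + A + J (E(A, J) = (A + J) + 79/11 = 79/11 + A + J)
E(-704, -348) + 465291 = (79/11 - 704 - 348) + 465291 = -11493/11 + 465291 = 5106708/11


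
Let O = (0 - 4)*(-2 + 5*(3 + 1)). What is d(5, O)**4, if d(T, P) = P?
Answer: 26873856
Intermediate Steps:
O = -72 (O = -4*(-2 + 5*4) = -4*(-2 + 20) = -4*18 = -72)
d(5, O)**4 = (-72)**4 = 26873856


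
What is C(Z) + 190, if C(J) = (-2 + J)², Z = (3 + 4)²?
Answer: 2399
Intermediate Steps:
Z = 49 (Z = 7² = 49)
C(Z) + 190 = (-2 + 49)² + 190 = 47² + 190 = 2209 + 190 = 2399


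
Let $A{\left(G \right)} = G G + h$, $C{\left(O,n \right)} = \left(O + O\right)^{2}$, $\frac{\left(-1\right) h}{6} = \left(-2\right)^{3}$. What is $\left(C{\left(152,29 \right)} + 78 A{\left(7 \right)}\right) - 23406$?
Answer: $76576$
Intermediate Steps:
$h = 48$ ($h = - 6 \left(-2\right)^{3} = \left(-6\right) \left(-8\right) = 48$)
$C{\left(O,n \right)} = 4 O^{2}$ ($C{\left(O,n \right)} = \left(2 O\right)^{2} = 4 O^{2}$)
$A{\left(G \right)} = 48 + G^{2}$ ($A{\left(G \right)} = G G + 48 = G^{2} + 48 = 48 + G^{2}$)
$\left(C{\left(152,29 \right)} + 78 A{\left(7 \right)}\right) - 23406 = \left(4 \cdot 152^{2} + 78 \left(48 + 7^{2}\right)\right) - 23406 = \left(4 \cdot 23104 + 78 \left(48 + 49\right)\right) - 23406 = \left(92416 + 78 \cdot 97\right) - 23406 = \left(92416 + 7566\right) - 23406 = 99982 - 23406 = 76576$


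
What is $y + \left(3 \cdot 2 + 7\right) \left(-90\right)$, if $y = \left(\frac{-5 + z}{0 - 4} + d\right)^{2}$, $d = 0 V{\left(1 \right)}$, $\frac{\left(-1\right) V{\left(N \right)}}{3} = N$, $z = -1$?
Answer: $- \frac{4671}{4} \approx -1167.8$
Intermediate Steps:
$V{\left(N \right)} = - 3 N$
$d = 0$ ($d = 0 \left(\left(-3\right) 1\right) = 0 \left(-3\right) = 0$)
$y = \frac{9}{4}$ ($y = \left(\frac{-5 - 1}{0 - 4} + 0\right)^{2} = \left(- \frac{6}{-4} + 0\right)^{2} = \left(\left(-6\right) \left(- \frac{1}{4}\right) + 0\right)^{2} = \left(\frac{3}{2} + 0\right)^{2} = \left(\frac{3}{2}\right)^{2} = \frac{9}{4} \approx 2.25$)
$y + \left(3 \cdot 2 + 7\right) \left(-90\right) = \frac{9}{4} + \left(3 \cdot 2 + 7\right) \left(-90\right) = \frac{9}{4} + \left(6 + 7\right) \left(-90\right) = \frac{9}{4} + 13 \left(-90\right) = \frac{9}{4} - 1170 = - \frac{4671}{4}$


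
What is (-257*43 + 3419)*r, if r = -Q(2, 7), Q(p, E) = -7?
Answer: -53424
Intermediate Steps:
r = 7 (r = -1*(-7) = 7)
(-257*43 + 3419)*r = (-257*43 + 3419)*7 = (-11051 + 3419)*7 = -7632*7 = -53424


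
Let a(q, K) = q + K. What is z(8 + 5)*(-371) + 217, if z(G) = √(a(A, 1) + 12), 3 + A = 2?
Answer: 217 - 742*√3 ≈ -1068.2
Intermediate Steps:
A = -1 (A = -3 + 2 = -1)
a(q, K) = K + q
z(G) = 2*√3 (z(G) = √((1 - 1) + 12) = √(0 + 12) = √12 = 2*√3)
z(8 + 5)*(-371) + 217 = (2*√3)*(-371) + 217 = -742*√3 + 217 = 217 - 742*√3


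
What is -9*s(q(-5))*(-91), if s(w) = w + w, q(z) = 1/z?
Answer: -1638/5 ≈ -327.60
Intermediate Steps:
s(w) = 2*w
-9*s(q(-5))*(-91) = -18/(-5)*(-91) = -18*(-1)/5*(-91) = -9*(-⅖)*(-91) = (18/5)*(-91) = -1638/5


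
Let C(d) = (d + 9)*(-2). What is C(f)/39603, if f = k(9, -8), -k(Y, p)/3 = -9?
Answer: -24/13201 ≈ -0.0018180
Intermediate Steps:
k(Y, p) = 27 (k(Y, p) = -3*(-9) = 27)
f = 27
C(d) = -18 - 2*d (C(d) = (9 + d)*(-2) = -18 - 2*d)
C(f)/39603 = (-18 - 2*27)/39603 = (-18 - 54)*(1/39603) = -72*1/39603 = -24/13201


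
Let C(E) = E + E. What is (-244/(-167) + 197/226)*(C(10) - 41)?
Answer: -1848903/37742 ≈ -48.988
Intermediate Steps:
C(E) = 2*E
(-244/(-167) + 197/226)*(C(10) - 41) = (-244/(-167) + 197/226)*(2*10 - 41) = (-244*(-1/167) + 197*(1/226))*(20 - 41) = (244/167 + 197/226)*(-21) = (88043/37742)*(-21) = -1848903/37742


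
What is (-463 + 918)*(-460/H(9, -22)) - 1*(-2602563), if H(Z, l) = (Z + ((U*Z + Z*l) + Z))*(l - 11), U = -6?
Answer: 772953161/297 ≈ 2.6025e+6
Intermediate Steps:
H(Z, l) = (-11 + l)*(-4*Z + Z*l) (H(Z, l) = (Z + ((-6*Z + Z*l) + Z))*(l - 11) = (Z + (-5*Z + Z*l))*(-11 + l) = (-4*Z + Z*l)*(-11 + l) = (-11 + l)*(-4*Z + Z*l))
(-463 + 918)*(-460/H(9, -22)) - 1*(-2602563) = (-463 + 918)*(-460*1/(9*(44 + (-22)**2 - 15*(-22)))) - 1*(-2602563) = 455*(-460*1/(9*(44 + 484 + 330))) + 2602563 = 455*(-460/(9*858)) + 2602563 = 455*(-460/7722) + 2602563 = 455*(-460*1/7722) + 2602563 = 455*(-230/3861) + 2602563 = -8050/297 + 2602563 = 772953161/297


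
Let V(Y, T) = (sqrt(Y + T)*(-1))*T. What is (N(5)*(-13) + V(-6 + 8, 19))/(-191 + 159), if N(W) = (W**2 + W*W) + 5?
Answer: 715/32 + 19*sqrt(21)/32 ≈ 25.065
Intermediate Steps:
N(W) = 5 + 2*W**2 (N(W) = (W**2 + W**2) + 5 = 2*W**2 + 5 = 5 + 2*W**2)
V(Y, T) = -T*sqrt(T + Y) (V(Y, T) = (sqrt(T + Y)*(-1))*T = (-sqrt(T + Y))*T = -T*sqrt(T + Y))
(N(5)*(-13) + V(-6 + 8, 19))/(-191 + 159) = ((5 + 2*5**2)*(-13) - 1*19*sqrt(19 + (-6 + 8)))/(-191 + 159) = ((5 + 2*25)*(-13) - 1*19*sqrt(19 + 2))/(-32) = ((5 + 50)*(-13) - 1*19*sqrt(21))*(-1/32) = (55*(-13) - 19*sqrt(21))*(-1/32) = (-715 - 19*sqrt(21))*(-1/32) = 715/32 + 19*sqrt(21)/32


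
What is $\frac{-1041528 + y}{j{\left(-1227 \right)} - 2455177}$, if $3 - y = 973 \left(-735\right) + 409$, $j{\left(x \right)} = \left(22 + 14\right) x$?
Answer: $\frac{326779}{2499349} \approx 0.13075$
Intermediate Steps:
$j{\left(x \right)} = 36 x$
$y = 714749$ ($y = 3 - \left(973 \left(-735\right) + 409\right) = 3 - \left(-715155 + 409\right) = 3 - -714746 = 3 + 714746 = 714749$)
$\frac{-1041528 + y}{j{\left(-1227 \right)} - 2455177} = \frac{-1041528 + 714749}{36 \left(-1227\right) - 2455177} = - \frac{326779}{-44172 - 2455177} = - \frac{326779}{-2499349} = \left(-326779\right) \left(- \frac{1}{2499349}\right) = \frac{326779}{2499349}$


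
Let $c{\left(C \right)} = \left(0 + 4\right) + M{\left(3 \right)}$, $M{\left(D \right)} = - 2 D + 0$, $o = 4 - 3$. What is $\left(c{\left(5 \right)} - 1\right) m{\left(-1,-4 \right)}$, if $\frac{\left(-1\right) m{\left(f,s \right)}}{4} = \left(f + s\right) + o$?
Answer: $-48$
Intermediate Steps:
$o = 1$
$M{\left(D \right)} = - 2 D$
$m{\left(f,s \right)} = -4 - 4 f - 4 s$ ($m{\left(f,s \right)} = - 4 \left(\left(f + s\right) + 1\right) = - 4 \left(1 + f + s\right) = -4 - 4 f - 4 s$)
$c{\left(C \right)} = -2$ ($c{\left(C \right)} = \left(0 + 4\right) - 6 = 4 - 6 = -2$)
$\left(c{\left(5 \right)} - 1\right) m{\left(-1,-4 \right)} = \left(-2 - 1\right) \left(-4 - -4 - -16\right) = - 3 \left(-4 + 4 + 16\right) = \left(-3\right) 16 = -48$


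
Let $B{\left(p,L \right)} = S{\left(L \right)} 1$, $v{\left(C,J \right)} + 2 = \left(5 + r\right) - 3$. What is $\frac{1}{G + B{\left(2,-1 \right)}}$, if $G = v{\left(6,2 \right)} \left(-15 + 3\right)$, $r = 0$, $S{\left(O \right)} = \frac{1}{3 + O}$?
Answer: $2$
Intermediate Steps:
$v{\left(C,J \right)} = 0$ ($v{\left(C,J \right)} = -2 + \left(\left(5 + 0\right) - 3\right) = -2 + \left(5 - 3\right) = -2 + 2 = 0$)
$B{\left(p,L \right)} = \frac{1}{3 + L}$ ($B{\left(p,L \right)} = \frac{1}{3 + L} 1 = \frac{1}{3 + L}$)
$G = 0$ ($G = 0 \left(-15 + 3\right) = 0 \left(-12\right) = 0$)
$\frac{1}{G + B{\left(2,-1 \right)}} = \frac{1}{0 + \frac{1}{3 - 1}} = \frac{1}{0 + \frac{1}{2}} = \frac{1}{\frac{1}{2}} = 2$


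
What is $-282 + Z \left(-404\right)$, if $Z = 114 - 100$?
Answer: $-5938$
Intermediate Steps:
$Z = 14$ ($Z = 114 - 100 = 14$)
$-282 + Z \left(-404\right) = -282 + 14 \left(-404\right) = -282 - 5656 = -5938$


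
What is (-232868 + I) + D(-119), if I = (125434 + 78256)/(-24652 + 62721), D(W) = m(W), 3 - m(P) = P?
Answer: -8860203784/38069 ≈ -2.3274e+5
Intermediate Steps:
m(P) = 3 - P
D(W) = 3 - W
I = 203690/38069 ≈ 5.3505
(-232868 + I) + D(-119) = (-232868 + 203690/38069) + (3 - 1*(-119)) = -8864848202/38069 + (3 + 119) = -8864848202/38069 + 122 = -8860203784/38069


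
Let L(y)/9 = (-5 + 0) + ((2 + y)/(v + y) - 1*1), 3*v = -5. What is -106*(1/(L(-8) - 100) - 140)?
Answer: 31937217/2152 ≈ 14841.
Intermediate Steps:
v = -5/3 (v = (⅓)*(-5) = -5/3 ≈ -1.6667)
L(y) = -54 + 9*(2 + y)/(-5/3 + y) (L(y) = 9*((-5 + 0) + ((2 + y)/(-5/3 + y) - 1*1)) = 9*(-5 + ((2 + y)/(-5/3 + y) - 1)) = 9*(-5 + (-1 + (2 + y)/(-5/3 + y))) = 9*(-6 + (2 + y)/(-5/3 + y)) = -54 + 9*(2 + y)/(-5/3 + y))
-106*(1/(L(-8) - 100) - 140) = -106*(1/(27*(12 - 5*(-8))/(-5 + 3*(-8)) - 100) - 140) = -106*(1/(27*(12 + 40)/(-5 - 24) - 100) - 140) = -106*(1/(27*52/(-29) - 100) - 140) = -106*(1/(27*(-1/29)*52 - 100) - 140) = -106*(1/(-1404/29 - 100) - 140) = -106*(1/(-4304/29) - 140) = -106*(-29/4304 - 140) = -106*(-602589/4304) = 31937217/2152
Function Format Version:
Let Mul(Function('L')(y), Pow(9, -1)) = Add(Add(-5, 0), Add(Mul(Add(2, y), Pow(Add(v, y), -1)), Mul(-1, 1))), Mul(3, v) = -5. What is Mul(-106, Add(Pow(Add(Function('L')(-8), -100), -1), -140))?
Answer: Rational(31937217, 2152) ≈ 14841.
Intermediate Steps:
v = Rational(-5, 3) (v = Mul(Rational(1, 3), -5) = Rational(-5, 3) ≈ -1.6667)
Function('L')(y) = Add(-54, Mul(9, Pow(Add(Rational(-5, 3), y), -1), Add(2, y))) (Function('L')(y) = Mul(9, Add(Add(-5, 0), Add(Mul(Add(2, y), Pow(Add(Rational(-5, 3), y), -1)), Mul(-1, 1)))) = Mul(9, Add(-5, Add(Mul(Pow(Add(Rational(-5, 3), y), -1), Add(2, y)), -1))) = Mul(9, Add(-5, Add(-1, Mul(Pow(Add(Rational(-5, 3), y), -1), Add(2, y))))) = Mul(9, Add(-6, Mul(Pow(Add(Rational(-5, 3), y), -1), Add(2, y)))) = Add(-54, Mul(9, Pow(Add(Rational(-5, 3), y), -1), Add(2, y))))
Mul(-106, Add(Pow(Add(Function('L')(-8), -100), -1), -140)) = Mul(-106, Add(Pow(Add(Mul(27, Pow(Add(-5, Mul(3, -8)), -1), Add(12, Mul(-5, -8))), -100), -1), -140)) = Mul(-106, Add(Pow(Add(Mul(27, Pow(Add(-5, -24), -1), Add(12, 40)), -100), -1), -140)) = Mul(-106, Add(Pow(Add(Mul(27, Pow(-29, -1), 52), -100), -1), -140)) = Mul(-106, Add(Pow(Add(Mul(27, Rational(-1, 29), 52), -100), -1), -140)) = Mul(-106, Add(Pow(Add(Rational(-1404, 29), -100), -1), -140)) = Mul(-106, Add(Pow(Rational(-4304, 29), -1), -140)) = Mul(-106, Add(Rational(-29, 4304), -140)) = Mul(-106, Rational(-602589, 4304)) = Rational(31937217, 2152)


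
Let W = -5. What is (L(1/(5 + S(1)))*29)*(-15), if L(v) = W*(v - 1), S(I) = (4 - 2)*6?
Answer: -34800/17 ≈ -2047.1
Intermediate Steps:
S(I) = 12 (S(I) = 2*6 = 12)
L(v) = 5 - 5*v (L(v) = -5*(v - 1) = -5*(-1 + v) = 5 - 5*v)
(L(1/(5 + S(1)))*29)*(-15) = ((5 - 5/(5 + 12))*29)*(-15) = ((5 - 5/17)*29)*(-15) = ((80/17)*29)*(-15) = (2320/17)*(-15) = -34800/17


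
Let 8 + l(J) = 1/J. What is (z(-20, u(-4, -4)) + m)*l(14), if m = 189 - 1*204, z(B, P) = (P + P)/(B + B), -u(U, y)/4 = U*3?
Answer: 9657/70 ≈ 137.96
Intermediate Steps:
u(U, y) = -12*U (u(U, y) = -4*U*3 = -12*U)
z(B, P) = P/B (z(B, P) = (2*P)/((2*B)) = (2*P)*(1/(2*B)) = P/B)
m = -15 (m = 189 - 204 = -15)
l(J) = -8 + 1/J
(z(-20, u(-4, -4)) + m)*l(14) = (-12*(-4)/(-20) - 15)*(-8 + 1/14) = (48*(-1/20) - 15)*(-8 + 1/14) = (-12/5 - 15)*(-111/14) = -87/5*(-111/14) = 9657/70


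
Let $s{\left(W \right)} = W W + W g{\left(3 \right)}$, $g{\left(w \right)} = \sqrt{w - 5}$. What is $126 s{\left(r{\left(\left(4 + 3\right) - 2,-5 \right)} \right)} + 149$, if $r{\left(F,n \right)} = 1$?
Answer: $275 + 126 i \sqrt{2} \approx 275.0 + 178.19 i$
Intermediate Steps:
$g{\left(w \right)} = \sqrt{-5 + w}$
$s{\left(W \right)} = W^{2} + i W \sqrt{2}$ ($s{\left(W \right)} = W W + W \sqrt{-5 + 3} = W^{2} + W \sqrt{-2} = W^{2} + W i \sqrt{2} = W^{2} + i W \sqrt{2}$)
$126 s{\left(r{\left(\left(4 + 3\right) - 2,-5 \right)} \right)} + 149 = 126 \cdot 1 \left(1 + i \sqrt{2}\right) + 149 = 126 \left(1 + i \sqrt{2}\right) + 149 = \left(126 + 126 i \sqrt{2}\right) + 149 = 275 + 126 i \sqrt{2}$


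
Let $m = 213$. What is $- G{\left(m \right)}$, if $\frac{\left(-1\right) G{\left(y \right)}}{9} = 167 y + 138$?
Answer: $321381$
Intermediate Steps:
$G{\left(y \right)} = -1242 - 1503 y$ ($G{\left(y \right)} = - 9 \left(167 y + 138\right) = - 9 \left(138 + 167 y\right) = -1242 - 1503 y$)
$- G{\left(m \right)} = - (-1242 - 320139) = \left(-1\right) \left(-321381\right) = 321381$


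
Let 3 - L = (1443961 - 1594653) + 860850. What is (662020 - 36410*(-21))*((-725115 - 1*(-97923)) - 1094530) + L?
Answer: -2456260967015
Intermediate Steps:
L = -710155 (L = 3 - ((1443961 - 1594653) + 860850) = 3 - (-150692 + 860850) = 3 - 1*710158 = 3 - 710158 = -710155)
(662020 - 36410*(-21))*((-725115 - 1*(-97923)) - 1094530) + L = (662020 - 36410*(-21))*((-725115 - 1*(-97923)) - 1094530) - 710155 = (662020 + 764610)*((-725115 + 97923) - 1094530) - 710155 = 1426630*(-627192 - 1094530) - 710155 = 1426630*(-1721722) - 710155 = -2456260256860 - 710155 = -2456260967015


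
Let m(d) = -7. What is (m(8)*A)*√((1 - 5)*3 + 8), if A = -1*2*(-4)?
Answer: -112*I ≈ -112.0*I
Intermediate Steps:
A = 8 (A = -2*(-4) = 8)
(m(8)*A)*√((1 - 5)*3 + 8) = (-7*8)*√((1 - 5)*3 + 8) = -56*√(-4*3 + 8) = -56*√(-12 + 8) = -112*I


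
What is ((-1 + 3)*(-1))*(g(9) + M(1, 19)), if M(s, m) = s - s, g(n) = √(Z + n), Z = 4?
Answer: -2*√13 ≈ -7.2111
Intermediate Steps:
g(n) = √(4 + n)
M(s, m) = 0
((-1 + 3)*(-1))*(g(9) + M(1, 19)) = ((-1 + 3)*(-1))*(√(4 + 9) + 0) = (2*(-1))*(√13 + 0) = -2*√13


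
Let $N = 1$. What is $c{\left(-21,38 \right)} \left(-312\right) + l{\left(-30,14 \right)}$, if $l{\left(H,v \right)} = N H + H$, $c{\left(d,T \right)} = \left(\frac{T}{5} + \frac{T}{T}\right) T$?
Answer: $- \frac{510108}{5} \approx -1.0202 \cdot 10^{5}$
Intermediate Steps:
$c{\left(d,T \right)} = T \left(1 + \frac{T}{5}\right)$ ($c{\left(d,T \right)} = \left(T \frac{1}{5} + 1\right) T = \left(\frac{T}{5} + 1\right) T = \left(1 + \frac{T}{5}\right) T = T \left(1 + \frac{T}{5}\right)$)
$l{\left(H,v \right)} = 2 H$ ($l{\left(H,v \right)} = 1 H + H = H + H = 2 H$)
$c{\left(-21,38 \right)} \left(-312\right) + l{\left(-30,14 \right)} = \frac{1}{5} \cdot 38 \left(5 + 38\right) \left(-312\right) + 2 \left(-30\right) = \frac{1}{5} \cdot 38 \cdot 43 \left(-312\right) - 60 = \frac{1634}{5} \left(-312\right) - 60 = - \frac{509808}{5} - 60 = - \frac{510108}{5}$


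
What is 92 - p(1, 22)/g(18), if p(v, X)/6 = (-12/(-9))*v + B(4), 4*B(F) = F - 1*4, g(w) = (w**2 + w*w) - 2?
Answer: 29712/323 ≈ 91.988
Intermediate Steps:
g(w) = -2 + 2*w**2 (g(w) = (w**2 + w**2) - 2 = 2*w**2 - 2 = -2 + 2*w**2)
B(F) = -1 + F/4 (B(F) = (F - 1*4)/4 = (F - 4)/4 = (-4 + F)/4 = -1 + F/4)
p(v, X) = 8*v (p(v, X) = 6*((-12/(-9))*v + (-1 + (1/4)*4)) = 6*((-12*(-1/9))*v + (-1 + 1)) = 6*(4*v/3 + 0) = 6*(4*v/3) = 8*v)
92 - p(1, 22)/g(18) = 92 - 8*1/(-2 + 2*18**2) = 92 - 8/(-2 + 2*324) = 92 - 8/(-2 + 648) = 92 - 8/646 = 92 - 1*4/323 = 92 - 4/323 = 29712/323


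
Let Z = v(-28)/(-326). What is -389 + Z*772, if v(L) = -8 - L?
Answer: -71127/163 ≈ -436.36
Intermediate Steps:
Z = -10/163 (Z = (-8 - 1*(-28))/(-326) = (-8 + 28)*(-1/326) = 20*(-1/326) = -10/163 ≈ -0.061350)
-389 + Z*772 = -389 - 10/163*772 = -389 - 7720/163 = -71127/163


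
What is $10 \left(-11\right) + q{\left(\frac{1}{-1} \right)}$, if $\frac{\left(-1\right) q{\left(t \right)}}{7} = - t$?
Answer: $-117$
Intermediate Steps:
$q{\left(t \right)} = 7 t$ ($q{\left(t \right)} = - 7 \left(- t\right) = 7 t$)
$10 \left(-11\right) + q{\left(\frac{1}{-1} \right)} = 10 \left(-11\right) + \frac{7}{-1} = -110 + 7 \left(-1\right) = -110 - 7 = -117$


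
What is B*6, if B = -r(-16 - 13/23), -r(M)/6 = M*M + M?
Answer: 4910328/529 ≈ 9282.3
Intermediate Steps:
r(M) = -6*M - 6*M² (r(M) = -6*(M*M + M) = -6*(M² + M) = -6*(M + M²) = -6*M - 6*M²)
B = 818388/529 (B = -(-6)*(-16 - 13/23)*(1 + (-16 - 13/23)) = -(-6)*(-381)*(1 - 381/23)/23 = -(-6)*(-381)*(-358)/(23*23) = -1*(-818388/529) = 818388/529 ≈ 1547.0)
B*6 = (818388/529)*6 = 4910328/529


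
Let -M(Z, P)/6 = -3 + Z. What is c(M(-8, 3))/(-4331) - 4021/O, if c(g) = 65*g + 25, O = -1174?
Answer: 12349141/5084594 ≈ 2.4287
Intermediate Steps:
M(Z, P) = 18 - 6*Z (M(Z, P) = -6*(-3 + Z) = 18 - 6*Z)
c(g) = 25 + 65*g
c(M(-8, 3))/(-4331) - 4021/O = (25 + 65*(18 - 6*(-8)))/(-4331) - 4021/(-1174) = (25 + 65*(18 + 48))*(-1/4331) - 4021*(-1/1174) = (25 + 65*66)*(-1/4331) + 4021/1174 = (25 + 4290)*(-1/4331) + 4021/1174 = 4315*(-1/4331) + 4021/1174 = -4315/4331 + 4021/1174 = 12349141/5084594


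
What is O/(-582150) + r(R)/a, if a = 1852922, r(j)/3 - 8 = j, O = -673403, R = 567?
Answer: 312191860579/269669635575 ≈ 1.1577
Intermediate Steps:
r(j) = 24 + 3*j
O/(-582150) + r(R)/a = -673403/(-582150) + (24 + 3*567)/1852922 = -673403*(-1/582150) + (24 + 1701)*(1/1852922) = 673403/582150 + 1725*(1/1852922) = 673403/582150 + 1725/1852922 = 312191860579/269669635575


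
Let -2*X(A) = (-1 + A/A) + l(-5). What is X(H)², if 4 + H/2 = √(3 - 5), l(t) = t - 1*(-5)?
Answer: 0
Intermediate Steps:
l(t) = 5 + t (l(t) = t + 5 = 5 + t)
H = -8 + 2*I*√2 (H = -8 + 2*√(3 - 5) = -8 + 2*√(-2) = -8 + 2*(I*√2) = -8 + 2*I*√2 ≈ -8.0 + 2.8284*I)
X(A) = 0 (X(A) = -((-1 + A/A) + (5 - 5))/2 = -((-1 + 1) + 0)/2 = -(0 + 0)/2 = -½*0 = 0)
X(H)² = 0² = 0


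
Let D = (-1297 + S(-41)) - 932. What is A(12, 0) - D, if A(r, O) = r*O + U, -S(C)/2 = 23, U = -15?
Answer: 2260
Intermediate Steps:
S(C) = -46 (S(C) = -2*23 = -46)
A(r, O) = -15 + O*r (A(r, O) = r*O - 15 = O*r - 15 = -15 + O*r)
D = -2275 (D = (-1297 - 46) - 932 = -1343 - 932 = -2275)
A(12, 0) - D = (-15 + 0*12) - 1*(-2275) = (-15 + 0) + 2275 = -15 + 2275 = 2260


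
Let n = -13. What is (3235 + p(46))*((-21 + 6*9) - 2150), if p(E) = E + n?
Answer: -6918356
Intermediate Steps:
p(E) = -13 + E (p(E) = E - 13 = -13 + E)
(3235 + p(46))*((-21 + 6*9) - 2150) = (3235 + (-13 + 46))*((-21 + 6*9) - 2150) = (3235 + 33)*((-21 + 54) - 2150) = 3268*(33 - 2150) = 3268*(-2117) = -6918356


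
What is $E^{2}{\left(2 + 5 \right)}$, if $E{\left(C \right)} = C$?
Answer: $49$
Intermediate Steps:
$E^{2}{\left(2 + 5 \right)} = \left(2 + 5\right)^{2} = 7^{2} = 49$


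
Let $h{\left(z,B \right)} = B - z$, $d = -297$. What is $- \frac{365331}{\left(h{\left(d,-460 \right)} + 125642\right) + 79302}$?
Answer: $- \frac{365331}{204781} \approx -1.784$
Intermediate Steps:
$- \frac{365331}{\left(h{\left(d,-460 \right)} + 125642\right) + 79302} = - \frac{365331}{\left(\left(-460 - -297\right) + 125642\right) + 79302} = - \frac{365331}{\left(\left(-460 + 297\right) + 125642\right) + 79302} = - \frac{365331}{\left(-163 + 125642\right) + 79302} = - \frac{365331}{125479 + 79302} = - \frac{365331}{204781}$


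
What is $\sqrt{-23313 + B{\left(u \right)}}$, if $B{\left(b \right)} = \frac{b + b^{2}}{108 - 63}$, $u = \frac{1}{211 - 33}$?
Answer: $\frac{i \sqrt{166196044805}}{2670} \approx 152.69 i$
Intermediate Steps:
$u = \frac{1}{178} \approx 0.005618$
$B{\left(b \right)} = \frac{b}{45} + \frac{b^{2}}{45}$ ($B{\left(b \right)} = \frac{b + b^{2}}{45} = \left(b + b^{2}\right) \frac{1}{45} = \frac{b}{45} + \frac{b^{2}}{45}$)
$\sqrt{-23313 + B{\left(u \right)}} = \sqrt{-23313 + \frac{1}{45} \cdot \frac{1}{178} \left(1 + \frac{1}{178}\right)} = \sqrt{-23313 + \frac{1}{45} \cdot \frac{1}{178} \cdot \frac{179}{178}} = \sqrt{-23313 + \frac{179}{1425780}} = \sqrt{- \frac{33239208961}{1425780}} = \frac{i \sqrt{166196044805}}{2670}$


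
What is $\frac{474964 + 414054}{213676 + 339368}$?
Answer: $\frac{444509}{276522} \approx 1.6075$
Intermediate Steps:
$\frac{474964 + 414054}{213676 + 339368} = \frac{889018}{553044} = 889018 \cdot \frac{1}{553044} = \frac{444509}{276522}$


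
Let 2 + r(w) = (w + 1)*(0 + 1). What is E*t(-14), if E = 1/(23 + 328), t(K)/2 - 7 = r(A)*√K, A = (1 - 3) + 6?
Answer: 14/351 + 2*I*√14/117 ≈ 0.039886 + 0.06396*I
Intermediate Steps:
A = 4 (A = -2 + 6 = 4)
r(w) = -1 + w (r(w) = -2 + (w + 1)*(0 + 1) = -2 + (1 + w)*1 = -2 + (1 + w) = -1 + w)
t(K) = 14 + 6*√K (t(K) = 14 + 2*((-1 + 4)*√K) = 14 + 2*(3*√K) = 14 + 6*√K)
E = 1/351 ≈ 0.0028490
E*t(-14) = (14 + 6*√(-14))/351 = (14 + 6*(I*√14))/351 = (14 + 6*I*√14)/351 = 14/351 + 2*I*√14/117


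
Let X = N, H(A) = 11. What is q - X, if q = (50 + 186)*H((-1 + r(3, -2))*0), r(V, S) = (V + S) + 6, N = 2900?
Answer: -304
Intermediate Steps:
r(V, S) = 6 + S + V (r(V, S) = (S + V) + 6 = 6 + S + V)
X = 2900
q = 2596 (q = (50 + 186)*11 = 236*11 = 2596)
q - X = 2596 - 1*2900 = 2596 - 2900 = -304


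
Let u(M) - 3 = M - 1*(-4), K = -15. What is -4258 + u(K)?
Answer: -4266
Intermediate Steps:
u(M) = 7 + M (u(M) = 3 + (M - 1*(-4)) = 3 + (M + 4) = 3 + (4 + M) = 7 + M)
-4258 + u(K) = -4258 + (7 - 15) = -4258 - 8 = -4266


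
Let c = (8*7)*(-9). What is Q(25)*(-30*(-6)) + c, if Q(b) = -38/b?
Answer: -3888/5 ≈ -777.60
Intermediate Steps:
c = -504 (c = 56*(-9) = -504)
Q(25)*(-30*(-6)) + c = (-38/25)*(-30*(-6)) - 504 = -38*1/25*180 - 504 = -38/25*180 - 504 = -1368/5 - 504 = -3888/5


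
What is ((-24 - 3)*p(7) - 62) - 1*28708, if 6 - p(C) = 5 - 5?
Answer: -28932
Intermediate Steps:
p(C) = 6 (p(C) = 6 - (5 - 5) = 6 - 1*0 = 6 + 0 = 6)
((-24 - 3)*p(7) - 62) - 1*28708 = ((-24 - 3)*6 - 62) - 1*28708 = (-27*6 - 62) - 28708 = (-162 - 62) - 28708 = -224 - 28708 = -28932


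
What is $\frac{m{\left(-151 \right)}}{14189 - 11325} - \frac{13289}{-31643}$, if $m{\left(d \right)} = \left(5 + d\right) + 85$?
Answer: $\frac{36129473}{90625552} \approx 0.39867$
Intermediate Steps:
$m{\left(d \right)} = 90 + d$
$\frac{m{\left(-151 \right)}}{14189 - 11325} - \frac{13289}{-31643} = \frac{90 - 151}{14189 - 11325} - \frac{13289}{-31643} = - \frac{61}{2864} - - \frac{13289}{31643} = \left(-61\right) \frac{1}{2864} + \frac{13289}{31643} = - \frac{61}{2864} + \frac{13289}{31643} = \frac{36129473}{90625552}$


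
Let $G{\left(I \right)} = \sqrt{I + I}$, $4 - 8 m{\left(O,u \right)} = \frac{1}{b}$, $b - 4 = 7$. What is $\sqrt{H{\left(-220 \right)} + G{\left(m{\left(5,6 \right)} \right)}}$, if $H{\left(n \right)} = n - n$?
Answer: $\frac{\sqrt{2} \cdot 11^{\frac{3}{4}} \sqrt[4]{43}}{22} \approx 0.99427$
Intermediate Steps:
$b = 11$ ($b = 4 + 7 = 11$)
$H{\left(n \right)} = 0$
$m{\left(O,u \right)} = \frac{43}{88}$ ($m{\left(O,u \right)} = \frac{1}{2} - \frac{1}{8 \cdot 11} = \frac{1}{2} - \frac{1}{88} = \frac{43}{88}$)
$G{\left(I \right)} = \sqrt{2} \sqrt{I}$ ($G{\left(I \right)} = \sqrt{2 I} = \sqrt{2} \sqrt{I}$)
$\sqrt{H{\left(-220 \right)} + G{\left(m{\left(5,6 \right)} \right)}} = \sqrt{0 + \sqrt{2} \sqrt{\frac{43}{88}}} = \sqrt{0 + \sqrt{2} \frac{\sqrt{946}}{44}} = \sqrt{0 + \frac{\sqrt{473}}{22}} = \sqrt{\frac{\sqrt{473}}{22}} = \frac{\sqrt{2} \cdot 11^{\frac{3}{4}} \sqrt[4]{43}}{22}$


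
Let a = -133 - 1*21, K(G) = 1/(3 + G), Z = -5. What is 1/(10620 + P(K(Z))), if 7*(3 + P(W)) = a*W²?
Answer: 2/21223 ≈ 9.4237e-5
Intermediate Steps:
a = -154 (a = -133 - 21 = -154)
P(W) = -3 - 22*W² (P(W) = -3 + (-154*W²)/7 = -3 - 22*W²)
1/(10620 + P(K(Z))) = 1/(10620 + (-3 - 22/(3 - 5)²)) = 1/(10620 + (-3 - 22*(1/(-2))²)) = 1/(10620 + (-3 - 22*(-½)²)) = 1/(10620 + (-3 - 22*¼)) = 1/(10620 + (-3 - 11/2)) = 1/(10620 - 17/2) = 1/(21223/2) = 2/21223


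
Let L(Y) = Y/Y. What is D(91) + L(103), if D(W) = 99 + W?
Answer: 191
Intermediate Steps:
L(Y) = 1
D(91) + L(103) = (99 + 91) + 1 = 190 + 1 = 191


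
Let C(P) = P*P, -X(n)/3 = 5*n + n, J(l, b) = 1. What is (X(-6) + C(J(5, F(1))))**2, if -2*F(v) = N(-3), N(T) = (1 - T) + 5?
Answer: 11881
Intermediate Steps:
N(T) = 6 - T
F(v) = -9/2 (F(v) = -(6 - 1*(-3))/2 = -(6 + 3)/2 = -1/2*9 = -9/2)
X(n) = -18*n (X(n) = -3*(5*n + n) = -18*n)
C(P) = P**2
(X(-6) + C(J(5, F(1))))**2 = (-18*(-6) + 1**2)**2 = (108 + 1)**2 = 109**2 = 11881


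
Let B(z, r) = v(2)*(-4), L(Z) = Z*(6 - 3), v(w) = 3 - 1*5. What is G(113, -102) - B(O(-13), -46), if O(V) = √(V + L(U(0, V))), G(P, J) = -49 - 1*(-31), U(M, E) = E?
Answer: -26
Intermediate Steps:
v(w) = -2 (v(w) = 3 - 5 = -2)
G(P, J) = -18 (G(P, J) = -49 + 31 = -18)
L(Z) = 3*Z (L(Z) = Z*3 = 3*Z)
O(V) = 2*√V (O(V) = √(V + 3*V) = √(4*V) = 2*√V)
B(z, r) = 8 (B(z, r) = -2*(-4) = 8)
G(113, -102) - B(O(-13), -46) = -18 - 1*8 = -18 - 8 = -26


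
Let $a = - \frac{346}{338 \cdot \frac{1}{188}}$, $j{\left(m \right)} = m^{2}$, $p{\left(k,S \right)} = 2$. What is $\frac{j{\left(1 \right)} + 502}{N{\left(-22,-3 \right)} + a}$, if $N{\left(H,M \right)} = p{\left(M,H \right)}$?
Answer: $- \frac{85007}{32186} \approx -2.6411$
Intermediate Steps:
$N{\left(H,M \right)} = 2$
$a = - \frac{32524}{169}$ ($a = - \frac{346}{338 \cdot \frac{1}{188}} = - \frac{346}{\frac{169}{94}} = \left(-346\right) \frac{94}{169} = - \frac{32524}{169} \approx -192.45$)
$\frac{j{\left(1 \right)} + 502}{N{\left(-22,-3 \right)} + a} = \frac{1^{2} + 502}{2 - \frac{32524}{169}} = \frac{1 + 502}{- \frac{32186}{169}} = 503 \left(- \frac{169}{32186}\right) = - \frac{85007}{32186}$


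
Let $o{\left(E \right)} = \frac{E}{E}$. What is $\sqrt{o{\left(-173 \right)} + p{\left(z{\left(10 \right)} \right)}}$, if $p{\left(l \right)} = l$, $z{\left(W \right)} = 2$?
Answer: $\sqrt{3} \approx 1.732$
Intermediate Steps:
$o{\left(E \right)} = 1$
$\sqrt{o{\left(-173 \right)} + p{\left(z{\left(10 \right)} \right)}} = \sqrt{1 + 2} = \sqrt{3}$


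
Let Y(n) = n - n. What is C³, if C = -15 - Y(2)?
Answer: -3375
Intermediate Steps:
Y(n) = 0
C = -15 (C = -15 - 1*0 = -15 + 0 = -15)
C³ = (-15)³ = -3375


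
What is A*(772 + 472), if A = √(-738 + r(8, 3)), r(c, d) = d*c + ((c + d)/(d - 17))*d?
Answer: 622*I*√140406/7 ≈ 33296.0*I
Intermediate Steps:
r(c, d) = c*d + d*(c + d)/(-17 + d) (r(c, d) = c*d + ((c + d)/(-17 + d))*d = c*d + d*(c + d)/(-17 + d))
A = I*√140406/14 (A = √(-738 + 3*(3 - 16*8 + 8*3)/(-17 + 3)) = √(-738 + 3*(3 - 128 + 24)/(-14)) = √(-738 + 3*(-1/14)*(-101)) = √(-738 + 303/14) = √(-10029/14) = I*√140406/14 ≈ 26.765*I)
A*(772 + 472) = (I*√140406/14)*(772 + 472) = (I*√140406/14)*1244 = 622*I*√140406/7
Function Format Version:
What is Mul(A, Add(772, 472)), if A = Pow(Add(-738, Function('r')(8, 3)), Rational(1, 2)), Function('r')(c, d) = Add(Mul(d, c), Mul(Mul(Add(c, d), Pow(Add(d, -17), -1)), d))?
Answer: Mul(Rational(622, 7), I, Pow(140406, Rational(1, 2))) ≈ Mul(33296., I)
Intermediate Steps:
Function('r')(c, d) = Add(Mul(c, d), Mul(d, Pow(Add(-17, d), -1), Add(c, d))) (Function('r')(c, d) = Add(Mul(c, d), Mul(Mul(Add(c, d), Pow(Add(-17, d), -1)), d)) = Add(Mul(c, d), Mul(Mul(Pow(Add(-17, d), -1), Add(c, d)), d)) = Add(Mul(c, d), Mul(d, Pow(Add(-17, d), -1), Add(c, d))))
A = Mul(Rational(1, 14), I, Pow(140406, Rational(1, 2))) (A = Pow(Add(-738, Mul(3, Pow(Add(-17, 3), -1), Add(3, Mul(-16, 8), Mul(8, 3)))), Rational(1, 2)) = Pow(Add(-738, Mul(3, Pow(-14, -1), Add(3, -128, 24))), Rational(1, 2)) = Pow(Add(-738, Mul(3, Rational(-1, 14), -101)), Rational(1, 2)) = Pow(Add(-738, Rational(303, 14)), Rational(1, 2)) = Pow(Rational(-10029, 14), Rational(1, 2)) = Mul(Rational(1, 14), I, Pow(140406, Rational(1, 2))) ≈ Mul(26.765, I))
Mul(A, Add(772, 472)) = Mul(Mul(Rational(1, 14), I, Pow(140406, Rational(1, 2))), Add(772, 472)) = Mul(Mul(Rational(1, 14), I, Pow(140406, Rational(1, 2))), 1244) = Mul(Rational(622, 7), I, Pow(140406, Rational(1, 2)))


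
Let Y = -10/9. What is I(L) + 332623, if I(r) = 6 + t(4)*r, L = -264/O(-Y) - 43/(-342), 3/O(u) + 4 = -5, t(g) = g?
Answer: 57421373/171 ≈ 3.3580e+5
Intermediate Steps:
Y = -10/9 (Y = -10*⅑ = -10/9 ≈ -1.1111)
O(u) = -⅓ (O(u) = 3/(-4 - 5) = 3/(-9) = 3*(-⅑) = -⅓)
L = 270907/342 (L = -264/(-⅓) - 43/(-342) = -264*(-3) - 43*(-1/342) = 792 + 43/342 = 270907/342 ≈ 792.13)
I(r) = 6 + 4*r
I(L) + 332623 = (6 + 4*(270907/342)) + 332623 = (6 + 541814/171) + 332623 = 542840/171 + 332623 = 57421373/171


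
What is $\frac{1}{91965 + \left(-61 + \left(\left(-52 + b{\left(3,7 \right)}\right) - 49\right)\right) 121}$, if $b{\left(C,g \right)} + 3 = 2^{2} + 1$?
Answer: $\frac{1}{72605} \approx 1.3773 \cdot 10^{-5}$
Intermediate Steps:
$b{\left(C,g \right)} = 2$ ($b{\left(C,g \right)} = -3 + \left(2^{2} + 1\right) = -3 + \left(4 + 1\right) = -3 + 5 = 2$)
$\frac{1}{91965 + \left(-61 + \left(\left(-52 + b{\left(3,7 \right)}\right) - 49\right)\right) 121} = \frac{1}{91965 + \left(-61 + \left(\left(-52 + 2\right) - 49\right)\right) 121} = \frac{1}{91965 + \left(-61 - 99\right) 121} = \frac{1}{91965 - 19360} = \frac{1}{72605}$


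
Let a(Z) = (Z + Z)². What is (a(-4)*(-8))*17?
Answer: -8704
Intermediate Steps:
a(Z) = 4*Z² (a(Z) = (2*Z)² = 4*Z²)
(a(-4)*(-8))*17 = ((4*(-4)²)*(-8))*17 = ((4*16)*(-8))*17 = (64*(-8))*17 = -512*17 = -8704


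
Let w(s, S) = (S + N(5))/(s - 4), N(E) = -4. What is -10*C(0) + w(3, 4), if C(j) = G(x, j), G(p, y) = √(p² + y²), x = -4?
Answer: -40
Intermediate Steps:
C(j) = √(16 + j²) (C(j) = √((-4)² + j²) = √(16 + j²))
w(s, S) = (-4 + S)/(-4 + s) (w(s, S) = (S - 4)/(s - 4) = (-4 + S)/(-4 + s))
-10*C(0) + w(3, 4) = -10*√(16 + 0²) + (-4 + 4)/(-4 + 3) = -10*√(16 + 0) + 0/(-1) = -10*√16 - 1*0 = -10*4 + 0 = -40 + 0 = -40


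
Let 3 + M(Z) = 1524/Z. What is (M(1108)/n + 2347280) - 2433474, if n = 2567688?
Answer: -10217574325699/118541596 ≈ -86194.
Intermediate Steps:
M(Z) = -3 + 1524/Z
(M(1108)/n + 2347280) - 2433474 = ((-3 + 1524/1108)/2567688 + 2347280) - 2433474 = ((-3 + 1524*(1/1108))*(1/2567688) + 2347280) - 2433474 = ((-3 + 381/277)*(1/2567688) + 2347280) - 2433474 = (-450/277*1/2567688 + 2347280) - 2433474 = (-75/118541596 + 2347280) - 2433474 = 278250317458805/118541596 - 2433474 = -10217574325699/118541596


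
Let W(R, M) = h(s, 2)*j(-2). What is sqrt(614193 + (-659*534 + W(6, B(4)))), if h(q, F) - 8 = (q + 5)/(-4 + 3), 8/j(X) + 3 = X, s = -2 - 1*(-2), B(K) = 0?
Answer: sqrt(6557055)/5 ≈ 512.13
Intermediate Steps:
s = 0 (s = -2 + 2 = 0)
j(X) = 8/(-3 + X)
h(q, F) = 3 - q (h(q, F) = 8 + (q + 5)/(-4 + 3) = 8 + (5 + q)/(-1) = 8 + (5 + q)*(-1) = 8 + (-5 - q) = 3 - q)
W(R, M) = -24/5 (W(R, M) = (3 - 1*0)*(8/(-3 - 2)) = (3 + 0)*(8/(-5)) = 3*(8*(-1/5)) = 3*(-8/5) = -24/5)
sqrt(614193 + (-659*534 + W(6, B(4)))) = sqrt(614193 + (-659*534 - 24/5)) = sqrt(614193 + (-351906 - 24/5)) = sqrt(614193 - 1759554/5) = sqrt(1311411/5) = sqrt(6557055)/5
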